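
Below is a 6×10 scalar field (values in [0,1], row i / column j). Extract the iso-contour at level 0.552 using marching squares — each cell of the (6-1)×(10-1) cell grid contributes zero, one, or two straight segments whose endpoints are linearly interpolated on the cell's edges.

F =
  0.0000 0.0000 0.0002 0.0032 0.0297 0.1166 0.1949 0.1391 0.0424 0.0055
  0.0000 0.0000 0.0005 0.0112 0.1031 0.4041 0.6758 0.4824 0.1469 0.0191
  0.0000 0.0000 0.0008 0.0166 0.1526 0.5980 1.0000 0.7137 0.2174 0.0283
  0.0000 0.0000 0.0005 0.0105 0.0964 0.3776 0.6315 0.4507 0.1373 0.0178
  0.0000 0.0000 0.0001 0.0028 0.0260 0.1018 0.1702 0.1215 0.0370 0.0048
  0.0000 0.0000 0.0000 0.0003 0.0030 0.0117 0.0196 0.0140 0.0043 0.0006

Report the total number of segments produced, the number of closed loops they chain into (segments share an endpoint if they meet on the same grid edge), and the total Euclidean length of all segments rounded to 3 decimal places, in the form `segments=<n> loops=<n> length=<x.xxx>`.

cell (0,5): code 0100 → (0.743,6.000)–(1.000,5.544)
cell (0,6): code 1000 → (1.000,6.640)–(0.743,6.000)
cell (1,4): code 0100 → (1.763,5.000)–(2.000,4.897)
cell (1,5): code 1110 → (1.000,5.544)–(1.763,5.000)
cell (1,6): code 1101 → (1.301,7.000)–(1.000,6.640)
cell (1,7): code 1000 → (2.000,7.326)–(1.301,7.000)
cell (2,4): code 0010 → (2.000,4.897)–(2.209,5.000)
cell (2,5): code 0111 → (2.209,5.000)–(3.000,5.687)
cell (2,6): code 1011 → (3.000,6.440)–(2.615,7.000)
cell (2,7): code 0001 → (2.615,7.000)–(2.000,7.326)
cell (3,5): code 0010 → (3.000,5.687)–(3.172,6.000)
cell (3,6): code 0001 → (3.172,6.000)–(3.000,6.440)
total: 12 segments, chained into 1 closed loop(s), length Σ = 7.135626

segments=12 loops=1 length=7.136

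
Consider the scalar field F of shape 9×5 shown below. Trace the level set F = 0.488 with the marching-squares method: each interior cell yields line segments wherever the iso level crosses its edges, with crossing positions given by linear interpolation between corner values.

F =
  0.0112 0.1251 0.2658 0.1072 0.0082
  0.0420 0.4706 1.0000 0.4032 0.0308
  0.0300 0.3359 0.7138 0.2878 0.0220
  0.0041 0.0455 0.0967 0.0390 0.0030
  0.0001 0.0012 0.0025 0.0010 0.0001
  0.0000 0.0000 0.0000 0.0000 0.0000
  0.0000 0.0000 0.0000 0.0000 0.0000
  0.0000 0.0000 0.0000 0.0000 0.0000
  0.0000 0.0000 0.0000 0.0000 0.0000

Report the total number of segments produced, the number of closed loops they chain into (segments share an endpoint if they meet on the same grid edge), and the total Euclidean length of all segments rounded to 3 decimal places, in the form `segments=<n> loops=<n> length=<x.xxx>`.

cell (0,1): code 0100 → (0.303,2.000)–(1.000,1.033)
cell (0,2): code 1000 → (1.000,2.858)–(0.303,2.000)
cell (1,1): code 0110 → (1.000,1.033)–(2.000,1.402)
cell (1,2): code 1001 → (2.000,2.530)–(1.000,2.858)
cell (2,1): code 0010 → (2.000,1.402)–(2.366,2.000)
cell (2,2): code 0001 → (2.366,2.000)–(2.000,2.530)
total: 6 segments, chained into 1 closed loop(s), length Σ = 5.761139

segments=6 loops=1 length=5.761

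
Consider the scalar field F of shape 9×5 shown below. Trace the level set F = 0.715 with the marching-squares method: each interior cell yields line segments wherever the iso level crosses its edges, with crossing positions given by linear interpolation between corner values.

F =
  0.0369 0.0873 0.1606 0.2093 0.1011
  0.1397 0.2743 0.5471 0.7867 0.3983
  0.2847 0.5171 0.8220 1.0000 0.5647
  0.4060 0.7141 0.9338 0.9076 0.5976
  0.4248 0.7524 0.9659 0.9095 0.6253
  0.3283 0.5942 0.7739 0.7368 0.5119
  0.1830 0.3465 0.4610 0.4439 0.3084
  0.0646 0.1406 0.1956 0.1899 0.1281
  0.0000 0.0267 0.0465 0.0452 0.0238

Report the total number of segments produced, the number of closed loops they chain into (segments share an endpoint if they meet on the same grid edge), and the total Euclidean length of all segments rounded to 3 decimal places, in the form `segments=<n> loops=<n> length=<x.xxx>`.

segments=16 loops=1 length=11.251

cell (0,2): code 0100 → (0.876,3.000)–(1.000,2.701)
cell (0,3): code 1000 → (1.000,3.185)–(0.876,3.000)
cell (1,1): code 0100 → (1.611,2.000)–(2.000,1.649)
cell (1,2): code 1110 → (1.000,2.701)–(1.611,2.000)
cell (1,3): code 1001 → (2.000,3.655)–(1.000,3.185)
cell (2,1): code 0110 → (2.000,1.649)–(3.000,1.004)
cell (2,3): code 1001 → (3.000,3.621)–(2.000,3.655)
cell (3,0): code 0100 → (3.023,1.000)–(4.000,0.886)
cell (3,1): code 1110 → (3.000,1.004)–(3.023,1.000)
cell (3,3): code 1001 → (4.000,3.684)–(3.000,3.621)
cell (4,0): code 0010 → (4.000,0.886)–(4.236,1.000)
cell (4,1): code 0111 → (4.236,1.000)–(5.000,1.672)
cell (4,3): code 1001 → (5.000,3.097)–(4.000,3.684)
cell (5,1): code 0010 → (5.000,1.672)–(5.188,2.000)
cell (5,2): code 0011 → (5.188,2.000)–(5.074,3.000)
cell (5,3): code 0001 → (5.074,3.000)–(5.000,3.097)
total: 16 segments, chained into 1 closed loop(s), length Σ = 11.250899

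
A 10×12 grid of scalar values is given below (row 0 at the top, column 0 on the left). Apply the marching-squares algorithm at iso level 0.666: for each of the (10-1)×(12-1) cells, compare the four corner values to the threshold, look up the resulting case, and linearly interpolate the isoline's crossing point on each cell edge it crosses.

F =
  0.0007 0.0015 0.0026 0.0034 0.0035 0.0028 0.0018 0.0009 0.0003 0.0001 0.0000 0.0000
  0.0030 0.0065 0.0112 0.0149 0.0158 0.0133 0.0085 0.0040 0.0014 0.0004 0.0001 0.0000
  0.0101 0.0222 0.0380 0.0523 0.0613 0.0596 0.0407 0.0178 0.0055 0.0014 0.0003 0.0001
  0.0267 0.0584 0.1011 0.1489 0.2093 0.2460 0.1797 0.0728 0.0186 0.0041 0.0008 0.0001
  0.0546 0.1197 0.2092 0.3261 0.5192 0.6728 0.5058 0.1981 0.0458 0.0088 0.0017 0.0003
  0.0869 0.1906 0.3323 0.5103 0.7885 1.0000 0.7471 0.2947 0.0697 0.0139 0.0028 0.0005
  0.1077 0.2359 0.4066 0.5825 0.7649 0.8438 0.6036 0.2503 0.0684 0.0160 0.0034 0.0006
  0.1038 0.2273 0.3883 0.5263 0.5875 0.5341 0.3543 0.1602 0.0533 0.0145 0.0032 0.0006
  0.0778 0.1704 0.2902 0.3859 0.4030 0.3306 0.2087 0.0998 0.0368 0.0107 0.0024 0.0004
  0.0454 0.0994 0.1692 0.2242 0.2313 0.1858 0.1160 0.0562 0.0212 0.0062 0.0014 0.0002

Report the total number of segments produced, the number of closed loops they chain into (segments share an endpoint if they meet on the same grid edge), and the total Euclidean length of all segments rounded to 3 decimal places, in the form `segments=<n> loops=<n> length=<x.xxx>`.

segments=12 loops=1 length=8.191

cell (3,4): code 0100 → (3.984,5.000)–(4.000,4.956)
cell (3,5): code 1000 → (4.000,5.041)–(3.984,5.000)
cell (4,3): code 0100 → (4.545,4.000)–(5.000,3.560)
cell (4,4): code 1110 → (4.000,4.956)–(4.545,4.000)
cell (4,5): code 1101 → (4.664,6.000)–(4.000,5.041)
cell (4,6): code 1000 → (5.000,6.179)–(4.664,6.000)
cell (5,3): code 0110 → (5.000,3.560)–(6.000,3.458)
cell (5,5): code 1011 → (6.000,5.740)–(5.565,6.000)
cell (5,6): code 0001 → (5.565,6.000)–(5.000,6.179)
cell (6,3): code 0010 → (6.000,3.458)–(6.557,4.000)
cell (6,4): code 0011 → (6.557,4.000)–(6.574,5.000)
cell (6,5): code 0001 → (6.574,5.000)–(6.000,5.740)
total: 12 segments, chained into 1 closed loop(s), length Σ = 8.190862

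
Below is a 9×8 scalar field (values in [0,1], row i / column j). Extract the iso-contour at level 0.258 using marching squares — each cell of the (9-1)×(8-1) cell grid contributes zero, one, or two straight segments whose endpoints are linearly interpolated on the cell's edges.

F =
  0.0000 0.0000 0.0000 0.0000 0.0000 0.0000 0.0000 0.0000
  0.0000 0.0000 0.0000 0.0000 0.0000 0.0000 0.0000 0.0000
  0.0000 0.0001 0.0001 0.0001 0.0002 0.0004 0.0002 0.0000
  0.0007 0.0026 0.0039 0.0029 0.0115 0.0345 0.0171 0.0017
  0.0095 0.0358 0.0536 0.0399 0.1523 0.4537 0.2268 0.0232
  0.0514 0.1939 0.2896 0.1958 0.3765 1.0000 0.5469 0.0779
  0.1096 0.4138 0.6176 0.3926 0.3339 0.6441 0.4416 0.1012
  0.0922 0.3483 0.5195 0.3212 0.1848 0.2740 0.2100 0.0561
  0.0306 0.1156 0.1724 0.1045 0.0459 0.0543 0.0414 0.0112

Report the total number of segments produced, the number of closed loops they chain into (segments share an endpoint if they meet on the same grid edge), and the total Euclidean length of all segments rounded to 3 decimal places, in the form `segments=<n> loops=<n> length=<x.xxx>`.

segments=24 loops=1 length=17.125

cell (3,4): code 0100 → (3.533,5.000)–(4.000,4.351)
cell (3,5): code 1000 → (4.000,5.862)–(3.533,5.000)
cell (4,1): code 0100 → (4.866,2.000)–(5.000,1.670)
cell (4,2): code 1000 → (5.000,2.337)–(4.866,2.000)
cell (4,3): code 0100 → (4.471,4.000)–(5.000,3.344)
cell (4,4): code 1110 → (4.000,4.351)–(4.471,4.000)
cell (4,5): code 1101 → (4.097,6.000)–(4.000,5.862)
cell (4,6): code 1000 → (5.000,6.616)–(4.097,6.000)
cell (5,0): code 0100 → (5.291,1.000)–(6.000,0.488)
cell (5,1): code 1110 → (5.000,1.670)–(5.291,1.000)
cell (5,2): code 1101 → (5.316,3.000)–(5.000,2.337)
cell (5,3): code 1110 → (5.000,3.344)–(5.316,3.000)
cell (5,6): code 1001 → (6.000,6.539)–(5.000,6.616)
cell (6,0): code 0110 → (6.000,0.488)–(7.000,0.647)
cell (6,3): code 1011 → (7.000,3.463)–(6.509,4.000)
cell (6,4): code 0111 → (6.509,4.000)–(7.000,4.821)
cell (6,5): code 1011 → (7.000,5.250)–(6.793,6.000)
cell (6,6): code 0001 → (6.793,6.000)–(6.000,6.539)
cell (7,0): code 0010 → (7.000,0.647)–(7.388,1.000)
cell (7,1): code 0011 → (7.388,1.000)–(7.753,2.000)
cell (7,2): code 0011 → (7.753,2.000)–(7.292,3.000)
cell (7,3): code 0001 → (7.292,3.000)–(7.000,3.463)
cell (7,4): code 0010 → (7.000,4.821)–(7.073,5.000)
cell (7,5): code 0001 → (7.073,5.000)–(7.000,5.250)
total: 24 segments, chained into 1 closed loop(s), length Σ = 17.125024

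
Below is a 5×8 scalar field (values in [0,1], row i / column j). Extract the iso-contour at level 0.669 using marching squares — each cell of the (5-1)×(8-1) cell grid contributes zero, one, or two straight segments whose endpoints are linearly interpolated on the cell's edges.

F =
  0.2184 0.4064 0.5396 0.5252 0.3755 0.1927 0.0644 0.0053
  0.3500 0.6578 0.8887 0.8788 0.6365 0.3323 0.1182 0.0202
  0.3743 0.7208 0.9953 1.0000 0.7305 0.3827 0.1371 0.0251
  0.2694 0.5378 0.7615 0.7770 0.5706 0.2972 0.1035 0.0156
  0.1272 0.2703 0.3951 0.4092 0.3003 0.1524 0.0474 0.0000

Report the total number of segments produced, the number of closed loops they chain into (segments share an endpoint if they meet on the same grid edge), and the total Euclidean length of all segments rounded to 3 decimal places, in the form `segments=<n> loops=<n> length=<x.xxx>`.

cell (0,1): code 0100 → (0.371,2.000)–(1.000,1.049)
cell (0,2): code 1100 → (0.407,3.000)–(0.371,2.000)
cell (0,3): code 1000 → (1.000,3.866)–(0.407,3.000)
cell (1,0): code 0100 → (1.178,1.000)–(2.000,0.851)
cell (1,1): code 1110 → (1.000,1.049)–(1.178,1.000)
cell (1,3): code 1101 → (1.346,4.000)–(1.000,3.866)
cell (1,4): code 1000 → (2.000,4.177)–(1.346,4.000)
cell (2,0): code 0010 → (2.000,0.851)–(2.283,1.000)
cell (2,1): code 0111 → (2.283,1.000)–(3.000,1.586)
cell (2,3): code 1011 → (3.000,3.523)–(2.385,4.000)
cell (2,4): code 0001 → (2.385,4.000)–(2.000,4.177)
cell (3,1): code 0010 → (3.000,1.586)–(3.252,2.000)
cell (3,2): code 0011 → (3.252,2.000)–(3.294,3.000)
cell (3,3): code 0001 → (3.294,3.000)–(3.000,3.523)
total: 14 segments, chained into 1 closed loop(s), length Σ = 9.793138

segments=14 loops=1 length=9.793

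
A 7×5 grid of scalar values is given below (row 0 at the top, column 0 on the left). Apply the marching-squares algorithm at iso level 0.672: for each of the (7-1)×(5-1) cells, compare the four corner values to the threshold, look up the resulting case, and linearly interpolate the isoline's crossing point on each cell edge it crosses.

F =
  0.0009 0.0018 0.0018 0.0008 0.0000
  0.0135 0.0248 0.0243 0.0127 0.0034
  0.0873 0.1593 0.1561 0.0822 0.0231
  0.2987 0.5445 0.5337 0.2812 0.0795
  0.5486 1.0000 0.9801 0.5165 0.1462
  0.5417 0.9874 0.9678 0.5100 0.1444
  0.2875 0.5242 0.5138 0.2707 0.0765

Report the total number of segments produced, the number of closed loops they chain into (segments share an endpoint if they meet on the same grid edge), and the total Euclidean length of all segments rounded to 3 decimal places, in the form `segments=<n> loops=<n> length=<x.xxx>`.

cell (3,0): code 0100 → (3.280,1.000)–(4.000,0.273)
cell (3,1): code 1100 → (3.310,2.000)–(3.280,1.000)
cell (3,2): code 1000 → (4.000,2.665)–(3.310,2.000)
cell (4,0): code 0110 → (4.000,0.273)–(5.000,0.292)
cell (4,2): code 1001 → (5.000,2.646)–(4.000,2.665)
cell (5,0): code 0010 → (5.000,0.292)–(5.681,1.000)
cell (5,1): code 0011 → (5.681,1.000)–(5.652,2.000)
cell (5,2): code 0001 → (5.652,2.000)–(5.000,2.646)
total: 8 segments, chained into 1 closed loop(s), length Σ = 7.882009

segments=8 loops=1 length=7.882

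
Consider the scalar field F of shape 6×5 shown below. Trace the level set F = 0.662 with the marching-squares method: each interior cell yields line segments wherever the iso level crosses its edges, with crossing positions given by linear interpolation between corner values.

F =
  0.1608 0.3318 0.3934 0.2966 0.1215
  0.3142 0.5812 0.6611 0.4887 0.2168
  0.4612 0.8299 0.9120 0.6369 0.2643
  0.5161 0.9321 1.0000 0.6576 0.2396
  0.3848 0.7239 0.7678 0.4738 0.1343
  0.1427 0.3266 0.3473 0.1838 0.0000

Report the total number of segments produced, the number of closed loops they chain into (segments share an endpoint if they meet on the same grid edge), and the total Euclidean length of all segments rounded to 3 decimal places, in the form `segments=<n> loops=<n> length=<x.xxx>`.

segments=10 loops=1 length=9.203

cell (1,0): code 0100 → (1.325,1.000)–(2.000,0.545)
cell (1,1): code 1100 → (1.004,2.000)–(1.325,1.000)
cell (1,2): code 1000 → (2.000,2.909)–(1.004,2.000)
cell (2,0): code 0110 → (2.000,0.545)–(3.000,0.351)
cell (2,2): code 1001 → (3.000,2.987)–(2.000,2.909)
cell (3,0): code 0110 → (3.000,0.351)–(4.000,0.817)
cell (3,2): code 1001 → (4.000,2.360)–(3.000,2.987)
cell (4,0): code 0010 → (4.000,0.817)–(4.156,1.000)
cell (4,1): code 0011 → (4.156,1.000)–(4.252,2.000)
cell (4,2): code 0001 → (4.252,2.000)–(4.000,2.360)
total: 10 segments, chained into 1 closed loop(s), length Σ = 9.202655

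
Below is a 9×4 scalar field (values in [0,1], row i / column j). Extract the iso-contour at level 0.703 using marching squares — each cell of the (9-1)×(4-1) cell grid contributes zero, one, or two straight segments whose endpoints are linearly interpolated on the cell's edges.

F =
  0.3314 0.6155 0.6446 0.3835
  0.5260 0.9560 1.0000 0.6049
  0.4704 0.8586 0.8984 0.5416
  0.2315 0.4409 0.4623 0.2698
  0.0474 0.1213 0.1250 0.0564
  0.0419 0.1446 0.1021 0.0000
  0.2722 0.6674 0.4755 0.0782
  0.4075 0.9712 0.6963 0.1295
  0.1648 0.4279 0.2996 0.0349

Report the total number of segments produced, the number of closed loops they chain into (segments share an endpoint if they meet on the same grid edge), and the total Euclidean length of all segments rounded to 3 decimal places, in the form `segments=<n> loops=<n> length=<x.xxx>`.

segments=12 loops=2 length=11.469

cell (0,0): code 0100 → (0.257,1.000)–(1.000,0.412)
cell (0,1): code 1100 → (0.164,2.000)–(0.257,1.000)
cell (0,2): code 1000 → (1.000,2.752)–(0.164,2.000)
cell (1,0): code 0110 → (1.000,0.412)–(2.000,0.599)
cell (1,2): code 1001 → (2.000,2.548)–(1.000,2.752)
cell (2,0): code 0010 → (2.000,0.599)–(2.373,1.000)
cell (2,1): code 0011 → (2.373,1.000)–(2.448,2.000)
cell (2,2): code 0001 → (2.448,2.000)–(2.000,2.548)
cell (6,0): code 0100 → (6.117,1.000)–(7.000,0.524)
cell (6,1): code 1000 → (7.000,1.976)–(6.117,1.000)
cell (7,0): code 0010 → (7.000,0.524)–(7.494,1.000)
cell (7,1): code 0001 → (7.494,1.000)–(7.000,1.976)
total: 12 segments, chained into 2 closed loop(s), length Σ = 11.469392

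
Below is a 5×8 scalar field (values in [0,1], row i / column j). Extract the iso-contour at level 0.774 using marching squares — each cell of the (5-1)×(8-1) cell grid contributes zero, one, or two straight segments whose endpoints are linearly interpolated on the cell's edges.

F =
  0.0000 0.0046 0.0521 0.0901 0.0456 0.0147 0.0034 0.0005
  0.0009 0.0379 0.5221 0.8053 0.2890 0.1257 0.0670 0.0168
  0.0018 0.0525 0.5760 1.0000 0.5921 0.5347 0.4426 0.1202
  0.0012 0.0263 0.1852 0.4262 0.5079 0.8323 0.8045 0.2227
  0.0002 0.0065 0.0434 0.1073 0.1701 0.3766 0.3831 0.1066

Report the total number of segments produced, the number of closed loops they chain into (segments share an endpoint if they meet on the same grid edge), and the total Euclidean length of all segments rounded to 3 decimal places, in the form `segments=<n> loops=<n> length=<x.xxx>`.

cell (0,2): code 0100 → (0.956,3.000)–(1.000,2.889)
cell (0,3): code 1000 → (1.000,3.061)–(0.956,3.000)
cell (1,2): code 0110 → (1.000,2.889)–(2.000,2.467)
cell (1,3): code 1001 → (2.000,3.554)–(1.000,3.061)
cell (2,2): code 0010 → (2.000,2.467)–(2.394,3.000)
cell (2,3): code 0001 → (2.394,3.000)–(2.000,3.554)
cell (2,4): code 0100 → (2.804,5.000)–(3.000,4.820)
cell (2,5): code 1100 → (2.916,6.000)–(2.804,5.000)
cell (2,6): code 1000 → (3.000,6.052)–(2.916,6.000)
cell (3,4): code 0010 → (3.000,4.820)–(3.128,5.000)
cell (3,5): code 0011 → (3.128,5.000)–(3.072,6.000)
cell (3,6): code 0001 → (3.072,6.000)–(3.000,6.052)
total: 12 segments, chained into 2 closed loop(s), length Σ = 6.419704

segments=12 loops=2 length=6.420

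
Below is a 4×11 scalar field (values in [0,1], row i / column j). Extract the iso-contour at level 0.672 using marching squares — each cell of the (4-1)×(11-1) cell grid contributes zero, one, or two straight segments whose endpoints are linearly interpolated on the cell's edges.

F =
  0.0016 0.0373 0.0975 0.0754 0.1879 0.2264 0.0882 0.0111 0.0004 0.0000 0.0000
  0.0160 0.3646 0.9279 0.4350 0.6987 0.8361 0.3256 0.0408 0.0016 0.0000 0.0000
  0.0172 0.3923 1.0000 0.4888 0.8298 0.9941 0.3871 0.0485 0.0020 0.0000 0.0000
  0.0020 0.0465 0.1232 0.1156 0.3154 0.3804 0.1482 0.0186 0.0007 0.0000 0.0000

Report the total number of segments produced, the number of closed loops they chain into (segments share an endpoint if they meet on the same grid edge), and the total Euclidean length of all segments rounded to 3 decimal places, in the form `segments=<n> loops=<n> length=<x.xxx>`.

segments=14 loops=2 length=10.530

cell (0,1): code 0100 → (0.692,2.000)–(1.000,1.546)
cell (0,2): code 1000 → (1.000,2.519)–(0.692,2.000)
cell (0,3): code 0100 → (0.948,4.000)–(1.000,3.899)
cell (0,4): code 1100 → (0.731,5.000)–(0.948,4.000)
cell (0,5): code 1000 → (1.000,5.321)–(0.731,5.000)
cell (1,1): code 0110 → (1.000,1.546)–(2.000,1.460)
cell (1,2): code 1001 → (2.000,2.642)–(1.000,2.519)
cell (1,3): code 0110 → (1.000,3.899)–(2.000,3.537)
cell (1,5): code 1001 → (2.000,5.531)–(1.000,5.321)
cell (2,1): code 0010 → (2.000,1.460)–(2.374,2.000)
cell (2,2): code 0001 → (2.374,2.000)–(2.000,2.642)
cell (2,3): code 0010 → (2.000,3.537)–(2.307,4.000)
cell (2,4): code 0011 → (2.307,4.000)–(2.525,5.000)
cell (2,5): code 0001 → (2.525,5.000)–(2.000,5.531)
total: 14 segments, chained into 2 closed loop(s), length Σ = 10.529716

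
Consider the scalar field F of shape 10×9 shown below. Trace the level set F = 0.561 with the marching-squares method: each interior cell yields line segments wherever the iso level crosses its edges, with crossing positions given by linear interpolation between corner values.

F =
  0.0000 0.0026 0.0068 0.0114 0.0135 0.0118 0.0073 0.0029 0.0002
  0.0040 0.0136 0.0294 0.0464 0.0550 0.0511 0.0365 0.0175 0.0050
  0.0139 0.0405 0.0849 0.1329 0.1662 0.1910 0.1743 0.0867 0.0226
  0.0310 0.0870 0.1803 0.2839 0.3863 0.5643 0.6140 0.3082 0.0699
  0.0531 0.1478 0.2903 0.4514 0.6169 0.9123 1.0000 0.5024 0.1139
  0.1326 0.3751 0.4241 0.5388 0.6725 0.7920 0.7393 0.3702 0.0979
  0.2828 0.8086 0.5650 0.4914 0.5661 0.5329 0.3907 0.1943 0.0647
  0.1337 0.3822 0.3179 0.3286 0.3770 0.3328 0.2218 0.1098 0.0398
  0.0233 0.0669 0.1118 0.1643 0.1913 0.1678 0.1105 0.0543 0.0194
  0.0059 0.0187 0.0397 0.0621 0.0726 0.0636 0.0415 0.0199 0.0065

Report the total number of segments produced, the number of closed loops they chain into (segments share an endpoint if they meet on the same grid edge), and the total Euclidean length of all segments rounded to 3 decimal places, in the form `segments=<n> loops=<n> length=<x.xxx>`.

cell (2,4): code 0100 → (2.991,5.000)–(3.000,4.981)
cell (2,5): code 1100 → (2.879,6.000)–(2.991,5.000)
cell (2,6): code 1000 → (3.000,6.173)–(2.879,6.000)
cell (3,3): code 0100 → (3.758,4.000)–(4.000,3.662)
cell (3,4): code 1110 → (3.000,4.981)–(3.758,4.000)
cell (3,6): code 1001 → (4.000,6.882)–(3.000,6.173)
cell (4,3): code 0110 → (4.000,3.662)–(5.000,3.166)
cell (4,6): code 1001 → (5.000,6.483)–(4.000,6.882)
cell (5,0): code 0100 → (5.429,1.000)–(6.000,0.529)
cell (5,1): code 1100 → (5.972,2.000)–(5.429,1.000)
cell (5,2): code 1000 → (6.000,2.054)–(5.972,2.000)
cell (5,3): code 0110 → (5.000,3.166)–(6.000,3.932)
cell (5,4): code 1011 → (6.000,4.154)–(5.892,5.000)
cell (5,5): code 0011 → (5.892,5.000)–(5.511,6.000)
cell (5,6): code 0001 → (5.511,6.000)–(5.000,6.483)
cell (6,0): code 0010 → (6.000,0.529)–(6.581,1.000)
cell (6,1): code 0011 → (6.581,1.000)–(6.016,2.000)
cell (6,2): code 0001 → (6.016,2.000)–(6.000,2.054)
cell (6,3): code 0010 → (6.000,3.932)–(6.027,4.000)
cell (6,4): code 0001 → (6.027,4.000)–(6.000,4.154)
total: 20 segments, chained into 2 closed loop(s), length Σ = 14.319813

segments=20 loops=2 length=14.320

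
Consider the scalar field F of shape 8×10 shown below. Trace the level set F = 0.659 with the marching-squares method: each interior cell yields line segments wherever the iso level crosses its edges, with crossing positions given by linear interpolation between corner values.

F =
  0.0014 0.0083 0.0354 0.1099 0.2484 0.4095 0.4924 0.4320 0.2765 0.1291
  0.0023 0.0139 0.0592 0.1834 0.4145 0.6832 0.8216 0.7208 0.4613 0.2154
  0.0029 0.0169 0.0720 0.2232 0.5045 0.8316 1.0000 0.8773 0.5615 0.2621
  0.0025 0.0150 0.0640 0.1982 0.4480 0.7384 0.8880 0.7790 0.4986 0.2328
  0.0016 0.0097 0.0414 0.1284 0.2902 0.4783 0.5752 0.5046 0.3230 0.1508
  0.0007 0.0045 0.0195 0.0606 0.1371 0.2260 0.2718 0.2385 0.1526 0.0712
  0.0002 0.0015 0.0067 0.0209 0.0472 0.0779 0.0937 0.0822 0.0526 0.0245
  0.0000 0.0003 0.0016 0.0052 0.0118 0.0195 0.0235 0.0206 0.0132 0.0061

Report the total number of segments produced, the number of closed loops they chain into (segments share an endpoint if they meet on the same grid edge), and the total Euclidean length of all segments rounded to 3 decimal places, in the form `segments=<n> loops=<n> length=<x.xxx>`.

segments=12 loops=1 length=9.971

cell (0,4): code 0100 → (0.912,5.000)–(1.000,4.910)
cell (0,5): code 1100 → (0.506,6.000)–(0.912,5.000)
cell (0,6): code 1100 → (0.786,7.000)–(0.506,6.000)
cell (0,7): code 1000 → (1.000,7.238)–(0.786,7.000)
cell (1,4): code 0110 → (1.000,4.910)–(2.000,4.472)
cell (1,7): code 1001 → (2.000,7.691)–(1.000,7.238)
cell (2,4): code 0110 → (2.000,4.472)–(3.000,4.727)
cell (2,7): code 1001 → (3.000,7.428)–(2.000,7.691)
cell (3,4): code 0010 → (3.000,4.727)–(3.305,5.000)
cell (3,5): code 0011 → (3.305,5.000)–(3.732,6.000)
cell (3,6): code 0011 → (3.732,6.000)–(3.437,7.000)
cell (3,7): code 0001 → (3.437,7.000)–(3.000,7.428)
total: 12 segments, chained into 1 closed loop(s), length Σ = 9.970747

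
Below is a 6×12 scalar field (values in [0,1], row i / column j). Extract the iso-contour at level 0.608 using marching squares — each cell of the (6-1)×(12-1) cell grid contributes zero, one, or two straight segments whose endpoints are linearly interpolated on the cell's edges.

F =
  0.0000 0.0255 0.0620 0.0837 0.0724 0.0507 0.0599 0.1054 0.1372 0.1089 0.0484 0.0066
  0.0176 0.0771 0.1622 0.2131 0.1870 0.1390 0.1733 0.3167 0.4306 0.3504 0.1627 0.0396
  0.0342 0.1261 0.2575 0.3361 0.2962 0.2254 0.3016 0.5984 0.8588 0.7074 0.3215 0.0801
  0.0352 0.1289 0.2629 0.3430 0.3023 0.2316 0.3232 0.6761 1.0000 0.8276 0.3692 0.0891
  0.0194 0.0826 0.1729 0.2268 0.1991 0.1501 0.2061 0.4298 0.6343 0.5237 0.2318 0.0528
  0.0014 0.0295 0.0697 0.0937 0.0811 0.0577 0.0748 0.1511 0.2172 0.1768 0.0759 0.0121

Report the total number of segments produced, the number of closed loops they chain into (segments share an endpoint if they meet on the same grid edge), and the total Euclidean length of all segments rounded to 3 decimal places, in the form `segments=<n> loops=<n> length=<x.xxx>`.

cell (1,7): code 0100 → (1.414,8.000)–(2.000,7.037)
cell (1,8): code 1100 → (1.722,9.000)–(1.414,8.000)
cell (1,9): code 1000 → (2.000,9.258)–(1.722,9.000)
cell (2,6): code 0100 → (2.124,7.000)–(3.000,6.807)
cell (2,7): code 1110 → (2.000,7.037)–(2.124,7.000)
cell (2,9): code 1001 → (3.000,9.479)–(2.000,9.258)
cell (3,6): code 0010 → (3.000,6.807)–(3.276,7.000)
cell (3,7): code 0111 → (3.276,7.000)–(4.000,7.871)
cell (3,8): code 1011 → (4.000,8.238)–(3.723,9.000)
cell (3,9): code 0001 → (3.723,9.000)–(3.000,9.479)
cell (4,7): code 0010 → (4.000,7.871)–(4.063,8.000)
cell (4,8): code 0001 → (4.063,8.000)–(4.000,8.238)
total: 12 segments, chained into 1 closed loop(s), length Σ = 8.140417

segments=12 loops=1 length=8.140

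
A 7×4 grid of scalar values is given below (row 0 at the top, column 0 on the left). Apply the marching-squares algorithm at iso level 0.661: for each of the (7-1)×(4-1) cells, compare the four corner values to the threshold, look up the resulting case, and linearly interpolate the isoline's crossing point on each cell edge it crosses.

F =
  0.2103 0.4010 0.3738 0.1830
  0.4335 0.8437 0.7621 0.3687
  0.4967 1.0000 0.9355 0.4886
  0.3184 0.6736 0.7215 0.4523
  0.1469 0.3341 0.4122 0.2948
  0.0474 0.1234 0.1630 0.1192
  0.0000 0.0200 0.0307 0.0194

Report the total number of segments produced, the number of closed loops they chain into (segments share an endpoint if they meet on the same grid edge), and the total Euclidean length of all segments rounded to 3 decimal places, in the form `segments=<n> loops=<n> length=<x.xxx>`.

segments=10 loops=1 length=7.693

cell (0,0): code 0100 → (0.587,1.000)–(1.000,0.555)
cell (0,1): code 1100 → (0.740,2.000)–(0.587,1.000)
cell (0,2): code 1000 → (1.000,2.257)–(0.740,2.000)
cell (1,0): code 0110 → (1.000,0.555)–(2.000,0.326)
cell (1,2): code 1001 → (2.000,2.614)–(1.000,2.257)
cell (2,0): code 0110 → (2.000,0.326)–(3.000,0.965)
cell (2,2): code 1001 → (3.000,2.225)–(2.000,2.614)
cell (3,0): code 0010 → (3.000,0.965)–(3.037,1.000)
cell (3,1): code 0011 → (3.037,1.000)–(3.196,2.000)
cell (3,2): code 0001 → (3.196,2.000)–(3.000,2.225)
total: 10 segments, chained into 1 closed loop(s), length Σ = 7.693332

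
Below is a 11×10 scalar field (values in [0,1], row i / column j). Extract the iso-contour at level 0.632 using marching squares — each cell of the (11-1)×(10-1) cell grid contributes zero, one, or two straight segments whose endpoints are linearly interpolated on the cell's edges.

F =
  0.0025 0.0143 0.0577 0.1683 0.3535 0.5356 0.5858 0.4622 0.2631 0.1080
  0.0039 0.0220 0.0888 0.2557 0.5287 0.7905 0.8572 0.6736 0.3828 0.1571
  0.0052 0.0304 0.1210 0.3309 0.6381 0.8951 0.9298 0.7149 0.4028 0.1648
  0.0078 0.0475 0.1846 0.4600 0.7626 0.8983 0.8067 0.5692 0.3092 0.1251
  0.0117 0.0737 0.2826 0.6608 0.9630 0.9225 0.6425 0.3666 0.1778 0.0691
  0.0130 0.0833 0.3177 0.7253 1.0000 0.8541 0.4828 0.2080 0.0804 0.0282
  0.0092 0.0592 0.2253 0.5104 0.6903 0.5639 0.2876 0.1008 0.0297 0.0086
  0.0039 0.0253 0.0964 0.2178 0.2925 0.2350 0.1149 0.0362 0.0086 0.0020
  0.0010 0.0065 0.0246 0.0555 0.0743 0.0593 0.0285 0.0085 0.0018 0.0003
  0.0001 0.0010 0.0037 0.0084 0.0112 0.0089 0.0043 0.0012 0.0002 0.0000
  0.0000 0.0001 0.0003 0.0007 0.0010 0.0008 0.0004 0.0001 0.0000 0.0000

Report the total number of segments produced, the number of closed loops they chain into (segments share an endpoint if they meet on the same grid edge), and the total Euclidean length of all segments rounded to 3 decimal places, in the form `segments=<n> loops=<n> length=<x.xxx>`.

segments=22 loops=1 length=15.906

cell (0,4): code 0100 → (0.378,5.000)–(1.000,4.395)
cell (0,5): code 1100 → (0.170,6.000)–(0.378,5.000)
cell (0,6): code 1100 → (0.803,7.000)–(0.170,6.000)
cell (0,7): code 1000 → (1.000,7.143)–(0.803,7.000)
cell (1,3): code 0100 → (1.944,4.000)–(2.000,3.980)
cell (1,4): code 1110 → (1.000,4.395)–(1.944,4.000)
cell (1,7): code 1001 → (2.000,7.266)–(1.000,7.143)
cell (2,3): code 0110 → (2.000,3.980)–(3.000,3.568)
cell (2,6): code 1011 → (3.000,6.736)–(2.569,7.000)
cell (2,7): code 0001 → (2.569,7.000)–(2.000,7.266)
cell (3,2): code 0100 → (3.857,3.000)–(4.000,2.924)
cell (3,3): code 1110 → (3.000,3.568)–(3.857,3.000)
cell (3,6): code 1001 → (4.000,6.038)–(3.000,6.736)
cell (4,2): code 0110 → (4.000,2.924)–(5.000,2.771)
cell (4,5): code 1011 → (5.000,5.598)–(4.066,6.000)
cell (4,6): code 0001 → (4.066,6.000)–(4.000,6.038)
cell (5,2): code 0010 → (5.000,2.771)–(5.434,3.000)
cell (5,3): code 0111 → (5.434,3.000)–(6.000,3.676)
cell (5,4): code 1011 → (6.000,4.461)–(5.765,5.000)
cell (5,5): code 0001 → (5.765,5.000)–(5.000,5.598)
cell (6,3): code 0010 → (6.000,3.676)–(6.147,4.000)
cell (6,4): code 0001 → (6.147,4.000)–(6.000,4.461)
total: 22 segments, chained into 1 closed loop(s), length Σ = 15.906283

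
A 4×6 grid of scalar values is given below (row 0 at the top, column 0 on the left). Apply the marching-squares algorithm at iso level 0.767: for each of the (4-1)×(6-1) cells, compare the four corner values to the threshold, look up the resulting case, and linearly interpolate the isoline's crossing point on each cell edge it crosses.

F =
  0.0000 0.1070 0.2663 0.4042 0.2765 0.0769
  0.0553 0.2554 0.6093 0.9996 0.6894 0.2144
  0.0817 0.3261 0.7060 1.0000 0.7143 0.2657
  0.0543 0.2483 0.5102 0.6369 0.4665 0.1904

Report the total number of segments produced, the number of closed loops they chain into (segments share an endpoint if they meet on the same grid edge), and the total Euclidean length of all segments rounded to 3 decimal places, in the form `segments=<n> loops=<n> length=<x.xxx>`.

segments=6 loops=1 length=5.637

cell (0,2): code 0100 → (0.609,3.000)–(1.000,2.404)
cell (0,3): code 1000 → (1.000,3.750)–(0.609,3.000)
cell (1,2): code 0110 → (1.000,2.404)–(2.000,2.207)
cell (1,3): code 1001 → (2.000,3.816)–(1.000,3.750)
cell (2,2): code 0010 → (2.000,2.207)–(2.642,3.000)
cell (2,3): code 0001 → (2.642,3.000)–(2.000,3.816)
total: 6 segments, chained into 1 closed loop(s), length Σ = 5.636841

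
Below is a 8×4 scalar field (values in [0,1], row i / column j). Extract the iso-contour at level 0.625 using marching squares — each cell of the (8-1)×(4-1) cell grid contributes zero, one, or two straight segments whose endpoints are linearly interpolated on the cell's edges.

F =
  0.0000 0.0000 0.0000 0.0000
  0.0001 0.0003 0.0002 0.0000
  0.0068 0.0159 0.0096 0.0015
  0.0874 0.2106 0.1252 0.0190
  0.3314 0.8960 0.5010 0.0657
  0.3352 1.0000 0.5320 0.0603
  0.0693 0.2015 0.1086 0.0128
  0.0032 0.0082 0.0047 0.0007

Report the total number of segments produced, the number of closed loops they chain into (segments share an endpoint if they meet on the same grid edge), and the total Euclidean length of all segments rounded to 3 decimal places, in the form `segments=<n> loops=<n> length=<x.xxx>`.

cell (3,0): code 0100 → (3.605,1.000)–(4.000,0.520)
cell (3,1): code 1000 → (4.000,1.686)–(3.605,1.000)
cell (4,0): code 0110 → (4.000,0.520)–(5.000,0.436)
cell (4,1): code 1001 → (5.000,1.801)–(4.000,1.686)
cell (5,0): code 0010 → (5.000,0.436)–(5.470,1.000)
cell (5,1): code 0001 → (5.470,1.000)–(5.000,1.801)
total: 6 segments, chained into 1 closed loop(s), length Σ = 5.086620

segments=6 loops=1 length=5.087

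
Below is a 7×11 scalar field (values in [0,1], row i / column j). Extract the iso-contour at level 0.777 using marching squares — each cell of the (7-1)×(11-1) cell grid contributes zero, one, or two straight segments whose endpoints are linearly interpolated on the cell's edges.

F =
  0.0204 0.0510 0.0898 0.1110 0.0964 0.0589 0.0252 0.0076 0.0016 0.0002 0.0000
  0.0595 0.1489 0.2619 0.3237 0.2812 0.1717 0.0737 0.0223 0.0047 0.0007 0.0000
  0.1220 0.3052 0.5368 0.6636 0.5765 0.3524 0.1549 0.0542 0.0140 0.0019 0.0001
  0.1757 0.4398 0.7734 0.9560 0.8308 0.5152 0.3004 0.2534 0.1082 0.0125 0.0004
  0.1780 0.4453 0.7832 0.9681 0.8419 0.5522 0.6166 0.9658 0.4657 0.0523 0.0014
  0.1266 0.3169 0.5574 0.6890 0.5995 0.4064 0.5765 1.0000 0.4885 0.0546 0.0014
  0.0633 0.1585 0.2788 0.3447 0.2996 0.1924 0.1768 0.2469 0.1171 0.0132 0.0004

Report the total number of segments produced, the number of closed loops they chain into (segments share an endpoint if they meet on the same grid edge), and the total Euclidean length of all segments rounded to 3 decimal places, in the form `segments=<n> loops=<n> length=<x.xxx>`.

cell (2,2): code 0100 → (2.388,3.000)–(3.000,2.020)
cell (2,3): code 1100 → (2.788,4.000)–(2.388,3.000)
cell (2,4): code 1000 → (3.000,4.170)–(2.788,4.000)
cell (3,1): code 0100 → (3.367,2.000)–(4.000,1.982)
cell (3,2): code 1110 → (3.000,2.020)–(3.367,2.000)
cell (3,4): code 1001 → (4.000,4.224)–(3.000,4.170)
cell (3,6): code 0100 → (3.735,7.000)–(4.000,6.459)
cell (3,7): code 1000 → (4.000,7.378)–(3.735,7.000)
cell (4,1): code 0010 → (4.000,1.982)–(4.027,2.000)
cell (4,2): code 0011 → (4.027,2.000)–(4.685,3.000)
cell (4,3): code 0011 → (4.685,3.000)–(4.268,4.000)
cell (4,4): code 0001 → (4.268,4.000)–(4.000,4.224)
cell (4,6): code 0110 → (4.000,6.459)–(5.000,6.473)
cell (4,7): code 1001 → (5.000,7.436)–(4.000,7.378)
cell (5,6): code 0010 → (5.000,6.473)–(5.296,7.000)
cell (5,7): code 0001 → (5.296,7.000)–(5.000,7.436)
total: 16 segments, chained into 2 closed loop(s), length Σ = 11.365460

segments=16 loops=2 length=11.365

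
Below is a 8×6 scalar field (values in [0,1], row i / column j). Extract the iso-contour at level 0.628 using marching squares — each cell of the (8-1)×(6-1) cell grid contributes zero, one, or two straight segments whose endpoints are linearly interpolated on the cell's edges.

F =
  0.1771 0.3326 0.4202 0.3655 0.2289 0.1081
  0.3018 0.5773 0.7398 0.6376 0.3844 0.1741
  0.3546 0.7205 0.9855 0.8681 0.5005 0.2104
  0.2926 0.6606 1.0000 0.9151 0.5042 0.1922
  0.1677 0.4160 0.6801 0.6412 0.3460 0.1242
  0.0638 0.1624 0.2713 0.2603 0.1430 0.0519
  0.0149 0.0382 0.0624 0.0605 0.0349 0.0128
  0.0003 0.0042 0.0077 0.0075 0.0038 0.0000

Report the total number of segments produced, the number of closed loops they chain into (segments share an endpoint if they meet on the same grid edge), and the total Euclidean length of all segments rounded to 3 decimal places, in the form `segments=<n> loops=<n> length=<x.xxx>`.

segments=14 loops=1 length=10.058

cell (0,1): code 0100 → (0.650,2.000)–(1.000,1.312)
cell (0,2): code 1100 → (0.965,3.000)–(0.650,2.000)
cell (0,3): code 1000 → (1.000,3.038)–(0.965,3.000)
cell (1,0): code 0100 → (1.354,1.000)–(2.000,0.747)
cell (1,1): code 1110 → (1.000,1.312)–(1.354,1.000)
cell (1,3): code 1001 → (2.000,3.653)–(1.000,3.038)
cell (2,0): code 0110 → (2.000,0.747)–(3.000,0.911)
cell (2,3): code 1001 → (3.000,3.699)–(2.000,3.653)
cell (3,0): code 0010 → (3.000,0.911)–(3.133,1.000)
cell (3,1): code 0111 → (3.133,1.000)–(4.000,1.803)
cell (3,3): code 1001 → (4.000,3.045)–(3.000,3.699)
cell (4,1): code 0010 → (4.000,1.803)–(4.127,2.000)
cell (4,2): code 0011 → (4.127,2.000)–(4.035,3.000)
cell (4,3): code 0001 → (4.035,3.000)–(4.000,3.045)
total: 14 segments, chained into 1 closed loop(s), length Σ = 10.057987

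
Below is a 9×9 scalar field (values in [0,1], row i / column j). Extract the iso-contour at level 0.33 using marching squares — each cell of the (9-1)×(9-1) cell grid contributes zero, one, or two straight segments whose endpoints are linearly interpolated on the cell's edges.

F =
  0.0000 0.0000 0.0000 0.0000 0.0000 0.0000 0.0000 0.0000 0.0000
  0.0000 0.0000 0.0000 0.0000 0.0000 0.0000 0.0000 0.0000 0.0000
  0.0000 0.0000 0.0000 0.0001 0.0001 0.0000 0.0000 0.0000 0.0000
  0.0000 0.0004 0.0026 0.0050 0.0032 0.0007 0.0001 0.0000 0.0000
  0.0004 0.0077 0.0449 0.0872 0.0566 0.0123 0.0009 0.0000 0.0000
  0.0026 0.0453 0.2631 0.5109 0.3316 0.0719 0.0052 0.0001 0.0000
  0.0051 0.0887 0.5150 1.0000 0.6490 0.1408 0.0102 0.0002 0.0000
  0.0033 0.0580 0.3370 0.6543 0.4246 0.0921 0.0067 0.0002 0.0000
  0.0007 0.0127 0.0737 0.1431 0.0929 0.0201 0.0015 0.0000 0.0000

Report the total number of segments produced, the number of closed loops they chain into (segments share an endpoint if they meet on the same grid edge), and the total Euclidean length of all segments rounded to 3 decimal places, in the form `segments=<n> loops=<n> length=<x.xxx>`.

cell (4,2): code 0100 → (4.573,3.000)–(5.000,2.270)
cell (4,3): code 1100 → (4.994,4.000)–(4.573,3.000)
cell (4,4): code 1000 → (5.000,4.006)–(4.994,4.000)
cell (5,1): code 0100 → (5.266,2.000)–(6.000,1.566)
cell (5,2): code 1110 → (5.000,2.270)–(5.266,2.000)
cell (5,4): code 1001 → (6.000,4.628)–(5.000,4.006)
cell (6,1): code 0110 → (6.000,1.566)–(7.000,1.975)
cell (6,4): code 1001 → (7.000,4.285)–(6.000,4.628)
cell (7,1): code 0010 → (7.000,1.975)–(7.027,2.000)
cell (7,2): code 0011 → (7.027,2.000)–(7.634,3.000)
cell (7,3): code 0011 → (7.634,3.000)–(7.285,4.000)
cell (7,4): code 0001 → (7.285,4.000)–(7.000,4.285)
total: 12 segments, chained into 1 closed loop(s), length Σ = 9.154877

segments=12 loops=1 length=9.155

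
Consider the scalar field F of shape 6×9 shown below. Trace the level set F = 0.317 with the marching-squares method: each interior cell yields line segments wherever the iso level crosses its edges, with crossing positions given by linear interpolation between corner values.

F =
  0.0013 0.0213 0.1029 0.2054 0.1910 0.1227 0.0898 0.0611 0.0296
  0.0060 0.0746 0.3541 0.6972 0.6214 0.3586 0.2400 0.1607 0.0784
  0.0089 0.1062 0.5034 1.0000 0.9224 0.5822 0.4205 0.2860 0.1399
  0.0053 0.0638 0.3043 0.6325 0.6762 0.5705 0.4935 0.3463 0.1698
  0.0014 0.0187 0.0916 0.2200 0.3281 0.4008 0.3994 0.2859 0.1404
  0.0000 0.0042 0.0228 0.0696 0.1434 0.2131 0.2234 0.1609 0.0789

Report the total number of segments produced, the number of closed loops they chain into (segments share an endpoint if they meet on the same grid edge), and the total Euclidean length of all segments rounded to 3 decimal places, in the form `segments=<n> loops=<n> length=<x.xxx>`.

segments=20 loops=1 length=15.203

cell (0,1): code 0100 → (0.852,2.000)–(1.000,1.867)
cell (0,2): code 1100 → (0.227,3.000)–(0.852,2.000)
cell (0,3): code 1100 → (0.293,4.000)–(0.227,3.000)
cell (0,4): code 1100 → (0.824,5.000)–(0.293,4.000)
cell (0,5): code 1000 → (1.000,5.351)–(0.824,5.000)
cell (1,1): code 0110 → (1.000,1.867)–(2.000,1.531)
cell (1,5): code 1101 → (1.427,6.000)–(1.000,5.351)
cell (1,6): code 1000 → (2.000,6.770)–(1.427,6.000)
cell (2,1): code 0010 → (2.000,1.531)–(2.936,2.000)
cell (2,2): code 0111 → (2.936,2.000)–(3.000,2.039)
cell (2,6): code 1101 → (2.514,7.000)–(2.000,6.770)
cell (2,7): code 1000 → (3.000,7.166)–(2.514,7.000)
cell (3,2): code 0010 → (3.000,2.039)–(3.765,3.000)
cell (3,3): code 0111 → (3.765,3.000)–(4.000,3.897)
cell (3,6): code 1011 → (4.000,6.726)–(3.485,7.000)
cell (3,7): code 0001 → (3.485,7.000)–(3.000,7.166)
cell (4,3): code 0010 → (4.000,3.897)–(4.060,4.000)
cell (4,4): code 0011 → (4.060,4.000)–(4.446,5.000)
cell (4,5): code 0011 → (4.446,5.000)–(4.468,6.000)
cell (4,6): code 0001 → (4.468,6.000)–(4.000,6.726)
total: 20 segments, chained into 1 closed loop(s), length Σ = 15.202507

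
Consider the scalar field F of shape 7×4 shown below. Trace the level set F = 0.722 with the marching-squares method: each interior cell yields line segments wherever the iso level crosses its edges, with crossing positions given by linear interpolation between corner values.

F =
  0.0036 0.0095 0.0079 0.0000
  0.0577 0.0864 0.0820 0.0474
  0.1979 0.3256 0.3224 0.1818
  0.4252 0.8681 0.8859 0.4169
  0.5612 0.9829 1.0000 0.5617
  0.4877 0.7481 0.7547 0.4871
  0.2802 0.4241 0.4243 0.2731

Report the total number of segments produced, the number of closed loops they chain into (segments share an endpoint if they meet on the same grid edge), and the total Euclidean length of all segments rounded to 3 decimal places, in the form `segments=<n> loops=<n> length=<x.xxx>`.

cell (2,0): code 0100 → (2.731,1.000)–(3.000,0.670)
cell (2,1): code 1100 → (2.709,2.000)–(2.731,1.000)
cell (2,2): code 1000 → (3.000,2.349)–(2.709,2.000)
cell (3,0): code 0110 → (3.000,0.670)–(4.000,0.381)
cell (3,2): code 1001 → (4.000,2.634)–(3.000,2.349)
cell (4,0): code 0110 → (4.000,0.381)–(5.000,0.900)
cell (4,2): code 1001 → (5.000,2.122)–(4.000,2.634)
cell (5,0): code 0010 → (5.000,0.900)–(5.081,1.000)
cell (5,1): code 0011 → (5.081,1.000)–(5.099,2.000)
cell (5,2): code 0001 → (5.099,2.000)–(5.000,2.122)
total: 10 segments, chained into 1 closed loop(s), length Σ = 7.497287

segments=10 loops=1 length=7.497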